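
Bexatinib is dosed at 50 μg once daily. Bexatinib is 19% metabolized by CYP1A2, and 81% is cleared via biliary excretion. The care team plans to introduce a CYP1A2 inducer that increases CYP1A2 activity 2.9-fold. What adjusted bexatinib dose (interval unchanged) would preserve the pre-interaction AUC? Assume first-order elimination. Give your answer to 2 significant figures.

68 μg

The CYP1A2 pathway (19% of clearance) rises to 2.9× activity: 0.19 × 2.9 = 0.551.
Non-CYP routes (81%) are unchanged.
CL_new/CL_old = 0.551 + 0.81 = 1.361.
Css,avg = (dose rate)/CL, so holding Css fixed requires dose ∝ CL: 50 × 1.361 = 68 μg.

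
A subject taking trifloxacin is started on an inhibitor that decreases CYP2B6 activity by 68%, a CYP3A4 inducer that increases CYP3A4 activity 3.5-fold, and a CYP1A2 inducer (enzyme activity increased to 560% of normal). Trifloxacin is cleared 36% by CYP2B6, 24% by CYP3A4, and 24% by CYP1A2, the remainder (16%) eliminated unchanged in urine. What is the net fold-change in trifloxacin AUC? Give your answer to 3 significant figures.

The CYP2B6 pathway (36% of clearance) drops to 0.32× activity: 0.36 × 0.32 = 0.1152.
The CYP3A4 pathway (24% of clearance) is boosted to 3.5× activity: 0.24 × 3.5 = 0.84.
The CYP1A2 pathway (24% of clearance) rises to 5.6× activity: 0.24 × 5.6 = 1.344.
The remaining 16% of clearance is unaffected.
Relative clearance = 0.1152 + 0.84 + 1.344 + 0.16 = 2.4592.
Net AUC ratio = 1 / 2.4592 = 0.407.

0.407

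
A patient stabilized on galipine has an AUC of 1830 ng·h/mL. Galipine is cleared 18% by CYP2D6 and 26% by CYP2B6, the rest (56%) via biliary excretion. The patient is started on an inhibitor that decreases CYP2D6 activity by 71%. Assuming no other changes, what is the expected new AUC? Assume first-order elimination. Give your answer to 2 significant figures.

CYP2D6: 0.18 × 0.29 = 0.0522
CYP2B6: 0.26 (unchanged)
Other: 0.56 (unchanged)
New clearance relative to baseline: 0.0522 + 0.26 + 0.56 = 0.8722.
New AUC = baseline ÷ relative clearance = 1830 / 0.8722 = 2.1 × 10³ ng·h/mL.

2.1 × 10³ ng·h/mL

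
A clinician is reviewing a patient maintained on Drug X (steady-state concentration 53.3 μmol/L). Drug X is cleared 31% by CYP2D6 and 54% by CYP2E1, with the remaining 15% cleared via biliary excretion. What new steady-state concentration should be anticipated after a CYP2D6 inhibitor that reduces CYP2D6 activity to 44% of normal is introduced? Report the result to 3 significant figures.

64.5 μmol/L

The CYP2D6 pathway (31% of clearance) is reduced to 0.44× activity: 0.31 × 0.44 = 0.1364.
CYP2E1 (54%) and the residual 15% are unaffected.
CL_new/CL_old = 0.1364 + 0.54 + 0.15 = 0.8264.
Steady-state concentration ∝ 1/CL, so new value = 53.3 / 0.8264 = 64.5 μmol/L.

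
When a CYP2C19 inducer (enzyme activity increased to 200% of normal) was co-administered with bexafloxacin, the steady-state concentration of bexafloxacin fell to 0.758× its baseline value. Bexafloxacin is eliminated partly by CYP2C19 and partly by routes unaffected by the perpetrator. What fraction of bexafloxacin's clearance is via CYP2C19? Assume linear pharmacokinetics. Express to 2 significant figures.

Let x = fm,CYP2C19. Because steady-state concentration ∝ 1/CL, relative clearance rose to 1/0.758 = 1.319.
Only the CYP2C19 route changed, so 1.319 = x·2 + (1 − x), giving x = 0.32.

0.32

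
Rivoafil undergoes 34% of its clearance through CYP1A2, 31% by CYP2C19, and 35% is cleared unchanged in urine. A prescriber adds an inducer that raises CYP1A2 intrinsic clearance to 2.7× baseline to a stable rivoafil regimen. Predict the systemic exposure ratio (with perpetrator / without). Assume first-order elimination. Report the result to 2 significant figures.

CYP1A2: 0.34 × 2.7 = 0.918
CYP2C19: 0.31 (unchanged)
Other: 0.35 (unchanged)
Relative clearance = 0.918 + 0.31 + 0.35 = 1.578.
Systemic exposure ratio = CL_old/CL_new = 1 / 1.578 = 0.63.

0.63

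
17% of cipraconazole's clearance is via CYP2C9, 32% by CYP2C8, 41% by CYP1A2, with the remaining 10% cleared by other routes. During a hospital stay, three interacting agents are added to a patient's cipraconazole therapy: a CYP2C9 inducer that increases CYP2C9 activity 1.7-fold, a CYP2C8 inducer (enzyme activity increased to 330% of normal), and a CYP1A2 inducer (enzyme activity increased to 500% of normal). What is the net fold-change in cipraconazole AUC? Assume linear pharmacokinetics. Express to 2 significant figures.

0.29

The CYP2C9 pathway (17% of clearance) increases to 1.7× activity: 0.17 × 1.7 = 0.289.
The CYP2C8 pathway (32% of clearance) rises to 3.3× activity: 0.32 × 3.3 = 1.056.
The CYP1A2 pathway (41% of clearance) rises to 5× activity: 0.41 × 5 = 2.05.
Non-CYP routes (10%) are unchanged.
Relative clearance = 0.289 + 1.056 + 2.05 + 0.1 = 3.495.
Net AUC ratio = 1 / 3.495 = 0.29.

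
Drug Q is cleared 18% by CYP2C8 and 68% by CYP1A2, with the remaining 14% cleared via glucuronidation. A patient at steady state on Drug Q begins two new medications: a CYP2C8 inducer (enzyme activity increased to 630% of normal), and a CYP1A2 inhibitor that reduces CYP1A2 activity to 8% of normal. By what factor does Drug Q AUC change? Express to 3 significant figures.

0.753

The CYP2C8 pathway (18% of clearance) increases to 6.3× activity: 0.18 × 6.3 = 1.134.
The CYP1A2 pathway (68% of clearance) is reduced to 0.08× activity: 0.68 × 0.08 = 0.0544.
Non-CYP routes (14%) are unchanged.
Relative clearance = 1.134 + 0.0544 + 0.14 = 1.3284.
AUC ∝ 1/CL: fold-change = 1 / 1.3284 = 0.753.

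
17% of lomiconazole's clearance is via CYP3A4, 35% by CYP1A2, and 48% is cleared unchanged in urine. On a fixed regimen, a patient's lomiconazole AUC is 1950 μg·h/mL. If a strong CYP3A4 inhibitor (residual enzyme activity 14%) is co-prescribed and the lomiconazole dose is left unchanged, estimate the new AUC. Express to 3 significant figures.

2.28 × 10³ μg·h/mL

The CYP3A4 pathway (17% of clearance) drops to 0.14× activity: 0.17 × 0.14 = 0.0238.
CYP1A2 (35%) and the residual 48% are unaffected.
CL_new/CL_old = 0.0238 + 0.35 + 0.48 = 0.8538.
AUC ∝ 1/CL, so new value = 1950 / 0.8538 = 2.28 × 10³ μg·h/mL.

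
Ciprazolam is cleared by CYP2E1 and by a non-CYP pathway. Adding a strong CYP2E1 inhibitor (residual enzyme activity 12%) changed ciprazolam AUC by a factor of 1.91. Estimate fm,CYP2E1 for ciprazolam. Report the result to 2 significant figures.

0.54

CL'/CL = 1 / 1.91 = 0.5236
0.12·fm + (1 − fm) = 0.5236
fm = (0.5236 − 1) / (0.12 − 1) = 0.54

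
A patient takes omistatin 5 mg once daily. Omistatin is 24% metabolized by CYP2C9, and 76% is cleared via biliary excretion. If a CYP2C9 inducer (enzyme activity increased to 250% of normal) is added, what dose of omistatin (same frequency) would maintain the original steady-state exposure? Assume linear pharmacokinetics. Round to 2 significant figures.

6.8 mg

The CYP2C9 pathway (24% of clearance) increases to 2.5× activity: 0.24 × 2.5 = 0.6.
Non-CYP routes (76%) are unchanged.
CL_new/CL_old = 0.6 + 0.76 = 1.36.
Css,avg = (dose rate)/CL, so holding Css fixed requires dose ∝ CL: 5 × 1.36 = 6.8 mg.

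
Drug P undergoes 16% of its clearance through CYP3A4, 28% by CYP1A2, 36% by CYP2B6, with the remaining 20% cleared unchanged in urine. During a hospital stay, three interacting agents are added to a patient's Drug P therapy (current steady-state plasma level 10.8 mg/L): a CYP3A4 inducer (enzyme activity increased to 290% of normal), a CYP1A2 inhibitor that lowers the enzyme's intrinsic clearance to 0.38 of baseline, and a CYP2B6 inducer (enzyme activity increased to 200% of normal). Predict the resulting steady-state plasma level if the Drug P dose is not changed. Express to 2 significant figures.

7.2 mg/L

The CYP3A4 pathway (16% of clearance) increases to 2.9× activity: 0.16 × 2.9 = 0.464.
The CYP1A2 pathway (28% of clearance) falls to 0.38× activity: 0.28 × 0.38 = 0.1064.
The CYP2B6 pathway (36% of clearance) is boosted to 2× activity: 0.36 × 2 = 0.72.
Non-CYP routes (20%) are unchanged.
New clearance relative to baseline: 0.464 + 0.1064 + 0.72 + 0.2 = 1.4904.
New steady-state plasma level = 10.8 / 1.4904 = 7.2 mg/L (concentration scales inversely with clearance).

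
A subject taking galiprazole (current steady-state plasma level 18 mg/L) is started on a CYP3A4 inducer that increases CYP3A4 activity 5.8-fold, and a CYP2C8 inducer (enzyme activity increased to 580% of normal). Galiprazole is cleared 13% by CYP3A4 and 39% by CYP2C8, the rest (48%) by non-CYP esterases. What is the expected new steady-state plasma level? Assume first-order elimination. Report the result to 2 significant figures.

5.1 mg/L

The CYP3A4 pathway (13% of clearance) is boosted to 5.8× activity: 0.13 × 5.8 = 0.754.
The CYP2C8 pathway (39% of clearance) rises to 5.8× activity: 0.39 × 5.8 = 2.262.
Non-CYP routes (48%) are unchanged.
Relative clearance = 0.754 + 2.262 + 0.48 = 3.496.
Dividing the baseline by the relative clearance: 18 / 3.496 = 5.1 mg/L.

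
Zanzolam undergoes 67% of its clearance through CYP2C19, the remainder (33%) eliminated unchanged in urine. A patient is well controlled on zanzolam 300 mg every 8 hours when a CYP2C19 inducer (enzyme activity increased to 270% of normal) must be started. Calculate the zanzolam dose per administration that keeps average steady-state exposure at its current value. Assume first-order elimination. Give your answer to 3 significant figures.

642 mg

CYP2C19: 0.67 × 2.7 = 1.809
Other: 0.33 (unchanged)
Relative clearance = 1.809 + 0.33 = 2.139.
Css,avg = (dose rate)/CL, so holding Css fixed requires dose ∝ CL: 300 × 2.139 = 642 mg.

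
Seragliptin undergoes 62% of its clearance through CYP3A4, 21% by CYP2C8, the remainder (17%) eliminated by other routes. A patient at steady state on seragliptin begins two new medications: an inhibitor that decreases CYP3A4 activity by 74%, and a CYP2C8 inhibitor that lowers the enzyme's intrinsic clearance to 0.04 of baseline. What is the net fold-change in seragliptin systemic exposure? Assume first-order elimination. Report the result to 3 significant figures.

2.94

The CYP3A4 pathway (62% of clearance) is reduced to 0.26× activity: 0.62 × 0.26 = 0.1612.
The CYP2C8 pathway (21% of clearance) falls to 0.04× activity: 0.21 × 0.04 = 0.0084.
The remaining 17% of clearance is unaffected.
Relative clearance = 0.1612 + 0.0084 + 0.17 = 0.3396.
Net systemic exposure ratio = 1 / 0.3396 = 2.94.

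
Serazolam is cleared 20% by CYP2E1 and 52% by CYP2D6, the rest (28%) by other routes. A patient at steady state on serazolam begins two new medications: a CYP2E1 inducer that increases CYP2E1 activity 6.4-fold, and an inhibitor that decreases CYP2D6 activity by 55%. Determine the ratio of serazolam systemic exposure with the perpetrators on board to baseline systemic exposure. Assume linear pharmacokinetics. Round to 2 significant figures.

0.56

The CYP2E1 pathway (20% of clearance) is boosted to 6.4× activity: 0.2 × 6.4 = 1.28.
The CYP2D6 pathway (52% of clearance) drops to 0.45× activity: 0.52 × 0.45 = 0.234.
Non-CYP routes (28%) are unchanged.
Relative clearance = 1.28 + 0.234 + 0.28 = 1.794.
Systemic exposure ∝ 1/CL: fold-change = 1 / 1.794 = 0.56.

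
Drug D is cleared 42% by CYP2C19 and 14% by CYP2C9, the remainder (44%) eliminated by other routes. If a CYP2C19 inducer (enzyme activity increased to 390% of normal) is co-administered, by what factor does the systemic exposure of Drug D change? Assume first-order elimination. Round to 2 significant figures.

0.45

The CYP2C19 pathway (42% of clearance) is boosted to 3.9× activity: 0.42 × 3.9 = 1.638.
CYP2C9 (14%) and the residual 44% are unaffected.
Relative clearance = 1.638 + 0.14 + 0.44 = 2.218.
Since systemic exposure ∝ 1/CL, the ratio is 1 / 2.218 = 0.45.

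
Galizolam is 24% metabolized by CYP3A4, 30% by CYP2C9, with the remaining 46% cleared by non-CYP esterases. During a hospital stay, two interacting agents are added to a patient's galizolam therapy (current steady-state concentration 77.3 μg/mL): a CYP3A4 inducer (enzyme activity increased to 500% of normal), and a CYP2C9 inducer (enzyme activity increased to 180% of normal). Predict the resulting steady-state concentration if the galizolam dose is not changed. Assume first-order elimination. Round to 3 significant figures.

35.1 μg/mL

CYP3A4: 0.24 × 5 = 1.2
CYP2C9: 0.3 × 1.8 = 0.54
Other: 0.46 (unchanged)
CL_new/CL_old = 1.2 + 0.54 + 0.46 = 2.2.
New steady-state concentration = 77.3 / 2.2 = 35.1 μg/mL (concentration scales inversely with clearance).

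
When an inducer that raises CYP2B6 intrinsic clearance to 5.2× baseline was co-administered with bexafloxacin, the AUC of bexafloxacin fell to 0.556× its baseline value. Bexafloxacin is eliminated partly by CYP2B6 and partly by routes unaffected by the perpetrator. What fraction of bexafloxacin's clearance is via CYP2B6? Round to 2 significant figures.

0.19

Let fm be the CYP2B6 fraction. New clearance relative to baseline = fm × 5.2 + (1 − fm).
AUC ratio = 1 / (new CL fraction), so new CL fraction = 1 / 0.556 = 1.799.
fm × 5.2 + 1 − fm = 1.799  ⇒  fm × (5.2 − 1) = 0.7986  ⇒  fm = 0.19.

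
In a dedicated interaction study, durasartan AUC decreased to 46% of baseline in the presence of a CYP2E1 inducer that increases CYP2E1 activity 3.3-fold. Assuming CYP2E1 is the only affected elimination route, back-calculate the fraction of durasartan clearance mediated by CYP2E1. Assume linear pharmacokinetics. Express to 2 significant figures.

0.51

Let x = fm,CYP2E1. Because AUC ∝ 1/CL, relative clearance rose to 1/0.460 = 2.174.
Setting x·3.3 + (1 − x) = 2.174 and solving: x = (2.174 − 1)/(3.3 − 1) = 0.51.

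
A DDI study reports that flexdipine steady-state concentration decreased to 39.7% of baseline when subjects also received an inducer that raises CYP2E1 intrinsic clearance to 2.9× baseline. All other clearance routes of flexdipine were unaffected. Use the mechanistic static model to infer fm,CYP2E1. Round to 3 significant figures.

0.799

CL'/CL = 1 / 0.397 = 2.519
2.9·fm + (1 − fm) = 2.519
fm = (2.519 − 1) / (2.9 − 1) = 0.799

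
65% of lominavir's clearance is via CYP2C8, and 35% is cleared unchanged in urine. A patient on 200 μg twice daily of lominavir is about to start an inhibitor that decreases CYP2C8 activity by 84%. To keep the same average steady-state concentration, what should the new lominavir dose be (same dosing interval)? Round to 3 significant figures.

90.8 μg

The CYP2C8 pathway (65% of clearance) drops to 0.16× activity: 0.65 × 0.16 = 0.104.
Non-CYP routes (35%) are unchanged.
New clearance relative to baseline: 0.104 + 0.35 = 0.454.
To maintain the same steady-state level, dose must scale with clearance: new dose = 200 × 0.454 = 90.8 μg.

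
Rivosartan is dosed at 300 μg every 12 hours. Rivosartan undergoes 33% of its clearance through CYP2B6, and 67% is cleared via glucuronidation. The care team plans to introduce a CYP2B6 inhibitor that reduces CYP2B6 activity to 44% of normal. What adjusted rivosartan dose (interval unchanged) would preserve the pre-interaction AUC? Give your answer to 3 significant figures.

The CYP2B6 pathway (33% of clearance) is reduced to 0.44× activity: 0.33 × 0.44 = 0.1452.
Non-CYP routes (67%) are unchanged.
CL_new/CL_old = 0.1452 + 0.67 = 0.8152.
Css,avg = (dose rate)/CL, so holding Css fixed requires dose ∝ CL: 300 × 0.8152 = 245 μg.

245 μg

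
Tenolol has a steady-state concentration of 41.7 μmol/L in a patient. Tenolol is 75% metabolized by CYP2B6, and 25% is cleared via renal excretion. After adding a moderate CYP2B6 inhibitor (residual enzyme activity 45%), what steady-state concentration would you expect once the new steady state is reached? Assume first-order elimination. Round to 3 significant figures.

The CYP2B6 pathway (75% of clearance) is reduced to 0.45× activity: 0.75 × 0.45 = 0.3375.
Non-CYP routes (25%) are unchanged.
New clearance relative to baseline: 0.3375 + 0.25 = 0.5875.
With dosing unchanged, steady-state concentration scales as 1/CL: 41.7 / 0.5875 = 71.0 μmol/L.

71.0 μmol/L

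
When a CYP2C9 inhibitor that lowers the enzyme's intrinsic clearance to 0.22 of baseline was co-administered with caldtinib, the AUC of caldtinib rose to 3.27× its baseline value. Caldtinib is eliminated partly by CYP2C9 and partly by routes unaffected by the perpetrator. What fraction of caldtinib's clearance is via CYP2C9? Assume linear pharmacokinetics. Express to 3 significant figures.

0.890

Let fm be the CYP2C9 fraction. New clearance relative to baseline = fm × 0.22 + (1 − fm).
AUC ratio = 1 / (new CL fraction), so new CL fraction = 1 / 3.27 = 0.3058.
fm × 0.22 + 1 − fm = 0.3058  ⇒  fm × (0.22 − 1) = −0.6942  ⇒  fm = 0.890.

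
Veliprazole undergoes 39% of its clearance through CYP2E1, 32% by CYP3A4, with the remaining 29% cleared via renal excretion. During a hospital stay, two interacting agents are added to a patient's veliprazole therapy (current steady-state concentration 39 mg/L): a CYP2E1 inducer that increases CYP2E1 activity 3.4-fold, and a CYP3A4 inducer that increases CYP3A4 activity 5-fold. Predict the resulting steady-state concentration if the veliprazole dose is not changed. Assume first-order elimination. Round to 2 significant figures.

12 mg/L

CYP2E1: 0.39 × 3.4 = 1.326
CYP3A4: 0.32 × 5 = 1.6
Other: 0.29 (unchanged)
New clearance relative to baseline: 1.326 + 1.6 + 0.29 = 3.216.
New steady-state concentration = 39 / 3.216 = 12 mg/L (concentration scales inversely with clearance).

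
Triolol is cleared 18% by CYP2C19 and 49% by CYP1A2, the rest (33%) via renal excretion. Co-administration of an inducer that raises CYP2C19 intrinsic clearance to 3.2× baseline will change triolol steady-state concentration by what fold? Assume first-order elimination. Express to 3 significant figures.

CYP2C19: 0.18 × 3.2 = 0.576
CYP1A2: 0.49 (unchanged)
Other: 0.33 (unchanged)
New clearance relative to baseline: 0.576 + 0.49 + 0.33 = 1.396.
Since steady-state concentration ∝ 1/CL, the ratio is 1 / 1.396 = 0.716.

0.716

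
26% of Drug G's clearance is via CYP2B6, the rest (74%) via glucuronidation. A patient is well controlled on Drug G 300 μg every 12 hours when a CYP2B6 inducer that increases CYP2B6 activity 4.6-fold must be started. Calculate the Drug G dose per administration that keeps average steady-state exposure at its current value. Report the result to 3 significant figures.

581 μg

The CYP2B6 pathway (26% of clearance) increases to 4.6× activity: 0.26 × 4.6 = 1.196.
The remaining 74% of clearance is unaffected.
CL_new/CL_old = 1.196 + 0.74 = 1.936.
Exposure is unchanged when dose changes in proportion to clearance. New dose = 300 μg × 1.936 = 581 μg.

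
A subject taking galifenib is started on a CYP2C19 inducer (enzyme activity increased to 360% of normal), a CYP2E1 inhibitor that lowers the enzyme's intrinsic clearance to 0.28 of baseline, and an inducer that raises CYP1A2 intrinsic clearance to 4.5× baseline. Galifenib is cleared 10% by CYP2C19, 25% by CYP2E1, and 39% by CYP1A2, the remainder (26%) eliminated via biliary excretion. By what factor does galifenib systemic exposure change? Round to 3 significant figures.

The CYP2C19 pathway (10% of clearance) increases to 3.6× activity: 0.1 × 3.6 = 0.36.
The CYP2E1 pathway (25% of clearance) is reduced to 0.28× activity: 0.25 × 0.28 = 0.07.
The CYP1A2 pathway (39% of clearance) increases to 4.5× activity: 0.39 × 4.5 = 1.755.
Non-CYP routes (26%) are unchanged.
CL_new/CL_old = 0.36 + 0.07 + 1.755 + 0.26 = 2.445.
Because systemic exposure varies inversely with clearance, the combined effect is 1 / 2.445 = 0.409.

0.409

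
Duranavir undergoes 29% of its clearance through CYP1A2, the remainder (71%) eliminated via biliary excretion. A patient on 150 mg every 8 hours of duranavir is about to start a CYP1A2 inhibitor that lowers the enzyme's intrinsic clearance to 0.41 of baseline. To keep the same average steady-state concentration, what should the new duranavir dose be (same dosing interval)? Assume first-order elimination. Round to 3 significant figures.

CYP1A2: 0.29 × 0.41 = 0.1189
Other: 0.71 (unchanged)
Relative clearance = 0.1189 + 0.71 = 0.8289.
Exposure is unchanged when dose changes in proportion to clearance. New dose = 150 mg × 0.8289 = 124 mg.

124 mg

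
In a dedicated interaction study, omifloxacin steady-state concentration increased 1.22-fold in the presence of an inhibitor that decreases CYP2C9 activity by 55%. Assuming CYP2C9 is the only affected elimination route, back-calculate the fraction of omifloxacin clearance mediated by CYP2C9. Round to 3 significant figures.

Write x for the fraction cleared via CYP2C9. The observed steady-state concentration change means clearance fell to 1/1.22 = 0.8197 of baseline.
Only the CYP2C9 route changed, so 0.8197 = x·0.45 + (1 − x), giving x = 0.328.

0.328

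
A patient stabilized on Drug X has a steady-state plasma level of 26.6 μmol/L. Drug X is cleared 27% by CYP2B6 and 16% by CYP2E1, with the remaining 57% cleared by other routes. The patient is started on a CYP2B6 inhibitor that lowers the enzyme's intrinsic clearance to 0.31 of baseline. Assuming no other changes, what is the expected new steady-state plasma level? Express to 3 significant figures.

The CYP2B6 pathway (27% of clearance) falls to 0.31× activity: 0.27 × 0.31 = 0.0837.
CYP2E1 (16%) and the residual 57% are unaffected.
Relative clearance = 0.0837 + 0.16 + 0.57 = 0.8137.
With dosing unchanged, steady-state plasma level scales as 1/CL: 26.6 / 0.8137 = 32.7 μmol/L.

32.7 μmol/L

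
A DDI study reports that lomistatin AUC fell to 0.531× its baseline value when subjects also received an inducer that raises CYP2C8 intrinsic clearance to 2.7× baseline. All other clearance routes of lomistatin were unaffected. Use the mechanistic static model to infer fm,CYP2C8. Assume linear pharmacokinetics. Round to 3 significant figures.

CL'/CL = 1 / 0.531 = 1.883
2.7·fm + (1 − fm) = 1.883
fm = (1.883 − 1) / (2.7 − 1) = 0.520

0.520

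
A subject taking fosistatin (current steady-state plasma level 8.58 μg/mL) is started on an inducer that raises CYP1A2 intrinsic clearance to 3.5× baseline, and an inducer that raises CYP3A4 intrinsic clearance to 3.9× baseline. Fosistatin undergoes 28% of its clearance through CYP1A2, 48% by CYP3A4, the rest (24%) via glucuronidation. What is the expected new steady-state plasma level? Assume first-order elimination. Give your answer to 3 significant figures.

CYP1A2: 0.28 × 3.5 = 0.98
CYP3A4: 0.48 × 3.9 = 1.872
Other: 0.24 (unchanged)
New clearance relative to baseline: 0.98 + 1.872 + 0.24 = 3.092.
Steady-state plasma level ∝ 1/CL: new value = 8.58 / 3.092 = 2.77 μg/mL.

2.77 μg/mL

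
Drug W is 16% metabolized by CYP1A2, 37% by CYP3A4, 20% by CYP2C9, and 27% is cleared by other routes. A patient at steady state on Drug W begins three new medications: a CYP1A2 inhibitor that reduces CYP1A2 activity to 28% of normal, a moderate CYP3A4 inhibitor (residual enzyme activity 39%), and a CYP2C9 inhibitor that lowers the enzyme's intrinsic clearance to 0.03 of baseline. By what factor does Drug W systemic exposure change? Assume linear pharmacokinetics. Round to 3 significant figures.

2.15

The CYP1A2 pathway (16% of clearance) is reduced to 0.28× activity: 0.16 × 0.28 = 0.0448.
The CYP3A4 pathway (37% of clearance) drops to 0.39× activity: 0.37 × 0.39 = 0.1443.
The CYP2C9 pathway (20% of clearance) is reduced to 0.03× activity: 0.2 × 0.03 = 0.006.
The remaining 27% of clearance is unaffected.
CL_new/CL_old = 0.0448 + 0.1443 + 0.006 + 0.27 = 0.4651.
Systemic exposure ∝ 1/CL: fold-change = 1 / 0.4651 = 2.15.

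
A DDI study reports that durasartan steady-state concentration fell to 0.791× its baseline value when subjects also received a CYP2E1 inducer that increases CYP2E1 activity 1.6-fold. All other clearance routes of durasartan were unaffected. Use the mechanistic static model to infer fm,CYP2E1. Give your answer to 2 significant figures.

Write x for the fraction cleared via CYP2E1. The observed steady-state concentration change means clearance rose to 1/0.791 = 1.264 of baseline.
Only the CYP2E1 route changed, so 1.264 = x·1.6 + (1 − x), giving x = 0.44.

0.44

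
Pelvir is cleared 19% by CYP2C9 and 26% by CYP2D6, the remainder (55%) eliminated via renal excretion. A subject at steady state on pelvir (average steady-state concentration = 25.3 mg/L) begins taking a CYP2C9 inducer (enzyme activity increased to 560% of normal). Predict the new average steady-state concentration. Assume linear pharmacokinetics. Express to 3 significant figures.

13.5 mg/L

The CYP2C9 pathway (19% of clearance) increases to 5.6× activity: 0.19 × 5.6 = 1.064.
CYP2D6 (26%) and the residual 55% are unaffected.
CL_new/CL_old = 1.064 + 0.26 + 0.55 = 1.874.
New average steady-state concentration = baseline ÷ relative clearance = 25.3 / 1.874 = 13.5 mg/L.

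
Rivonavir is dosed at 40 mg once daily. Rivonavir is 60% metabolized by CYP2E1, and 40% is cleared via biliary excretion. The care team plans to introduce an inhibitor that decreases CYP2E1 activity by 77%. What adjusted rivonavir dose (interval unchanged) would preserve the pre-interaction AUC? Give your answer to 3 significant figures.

The CYP2E1 pathway (60% of clearance) falls to 0.23× activity: 0.6 × 0.23 = 0.138.
The remaining 40% of clearance is unaffected.
Relative clearance = 0.138 + 0.4 = 0.538.
Exposure is unchanged when dose changes in proportion to clearance. New dose = 40 mg × 0.538 = 21.5 mg.

21.5 mg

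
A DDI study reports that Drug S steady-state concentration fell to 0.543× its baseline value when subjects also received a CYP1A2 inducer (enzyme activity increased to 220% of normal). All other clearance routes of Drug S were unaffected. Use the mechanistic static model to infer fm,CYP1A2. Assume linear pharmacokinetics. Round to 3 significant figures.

0.701

CL'/CL = 1 / 0.543 = 1.842
2.2·fm + (1 − fm) = 1.842
fm = (1.842 − 1) / (2.2 − 1) = 0.701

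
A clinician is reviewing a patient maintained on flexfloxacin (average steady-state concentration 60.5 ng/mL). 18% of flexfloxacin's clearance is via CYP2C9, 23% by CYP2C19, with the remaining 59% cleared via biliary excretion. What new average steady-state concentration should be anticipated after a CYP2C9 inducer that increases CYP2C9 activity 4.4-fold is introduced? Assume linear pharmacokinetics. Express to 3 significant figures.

The CYP2C9 pathway (18% of clearance) is boosted to 4.4× activity: 0.18 × 4.4 = 0.792.
CYP2C19 (23%) and the residual 59% are unaffected.
Relative clearance = 0.792 + 0.23 + 0.59 = 1.612.
New average steady-state concentration = baseline ÷ relative clearance = 60.5 / 1.612 = 37.5 ng/mL.

37.5 ng/mL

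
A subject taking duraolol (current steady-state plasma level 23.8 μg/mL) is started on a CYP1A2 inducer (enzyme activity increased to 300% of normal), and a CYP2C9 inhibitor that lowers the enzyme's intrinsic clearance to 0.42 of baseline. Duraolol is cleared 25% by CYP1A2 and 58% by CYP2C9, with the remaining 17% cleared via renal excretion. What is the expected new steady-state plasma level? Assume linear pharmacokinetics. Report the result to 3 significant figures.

The CYP1A2 pathway (25% of clearance) is boosted to 3× activity: 0.25 × 3 = 0.75.
The CYP2C9 pathway (58% of clearance) drops to 0.42× activity: 0.58 × 0.42 = 0.2436.
The remaining 17% of clearance is unaffected.
New clearance relative to baseline: 0.75 + 0.2436 + 0.17 = 1.1636.
Dividing the baseline by the relative clearance: 23.8 / 1.1636 = 20.5 μg/mL.

20.5 μg/mL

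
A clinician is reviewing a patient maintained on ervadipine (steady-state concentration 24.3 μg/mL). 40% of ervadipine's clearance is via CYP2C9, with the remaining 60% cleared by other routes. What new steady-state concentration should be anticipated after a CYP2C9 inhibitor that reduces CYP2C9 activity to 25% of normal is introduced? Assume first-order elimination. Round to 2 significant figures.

35 μg/mL

The CYP2C9 pathway (40% of clearance) drops to 0.25× activity: 0.4 × 0.25 = 0.1.
Non-CYP routes (60%) are unchanged.
Relative clearance = 0.1 + 0.6 = 0.7.
Steady-state concentration ∝ 1/CL, so new value = 24.3 / 0.7 = 35 μg/mL.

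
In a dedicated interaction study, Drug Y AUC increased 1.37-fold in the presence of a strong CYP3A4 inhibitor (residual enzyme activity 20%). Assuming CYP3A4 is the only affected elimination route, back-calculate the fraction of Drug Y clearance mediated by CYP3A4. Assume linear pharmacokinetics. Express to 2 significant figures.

0.34

CL'/CL = 1 / 1.37 = 0.7299
0.2·fm + (1 − fm) = 0.7299
fm = (0.7299 − 1) / (0.2 − 1) = 0.34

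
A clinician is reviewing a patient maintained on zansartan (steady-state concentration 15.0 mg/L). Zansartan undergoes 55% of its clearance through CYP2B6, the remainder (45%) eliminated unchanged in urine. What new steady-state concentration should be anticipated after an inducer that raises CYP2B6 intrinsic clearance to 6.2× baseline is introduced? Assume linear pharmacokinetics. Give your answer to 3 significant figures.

The CYP2B6 pathway (55% of clearance) increases to 6.2× activity: 0.55 × 6.2 = 3.41.
Non-CYP routes (45%) are unchanged.
Relative clearance = 3.41 + 0.45 = 3.86.
New steady-state concentration = baseline ÷ relative clearance = 15.0 / 3.86 = 3.89 mg/L.

3.89 mg/L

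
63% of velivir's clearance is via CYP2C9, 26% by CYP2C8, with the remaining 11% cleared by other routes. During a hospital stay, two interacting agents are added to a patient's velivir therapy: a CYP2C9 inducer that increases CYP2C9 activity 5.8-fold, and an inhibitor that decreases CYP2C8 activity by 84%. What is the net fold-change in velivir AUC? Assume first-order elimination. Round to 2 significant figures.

The CYP2C9 pathway (63% of clearance) rises to 5.8× activity: 0.63 × 5.8 = 3.654.
The CYP2C8 pathway (26% of clearance) falls to 0.16× activity: 0.26 × 0.16 = 0.0416.
The remaining 11% of clearance is unaffected.
New clearance relative to baseline: 3.654 + 0.0416 + 0.11 = 3.8056.
Net AUC ratio = 1 / 3.8056 = 0.26.

0.26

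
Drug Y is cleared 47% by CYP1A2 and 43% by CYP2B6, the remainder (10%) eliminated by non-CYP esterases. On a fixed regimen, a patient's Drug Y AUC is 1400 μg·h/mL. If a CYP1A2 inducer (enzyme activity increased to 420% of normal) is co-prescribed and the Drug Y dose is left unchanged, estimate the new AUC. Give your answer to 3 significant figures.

559 μg·h/mL

The CYP1A2 pathway (47% of clearance) increases to 4.2× activity: 0.47 × 4.2 = 1.974.
CYP2B6 (43%) and the residual 10% are unaffected.
New clearance relative to baseline: 1.974 + 0.43 + 0.1 = 2.504.
With dosing unchanged, AUC scales as 1/CL: 1400 / 2.504 = 559 μg·h/mL.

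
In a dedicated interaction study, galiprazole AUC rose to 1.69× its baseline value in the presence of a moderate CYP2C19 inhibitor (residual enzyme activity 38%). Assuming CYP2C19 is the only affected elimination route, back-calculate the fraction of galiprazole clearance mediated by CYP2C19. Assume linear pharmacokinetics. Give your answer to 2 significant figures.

Write x for the fraction cleared via CYP2C19. The observed AUC change means clearance fell to 1/1.69 = 0.5917 of baseline.
Setting x·0.38 + (1 − x) = 0.5917 and solving: x = (0.5917 − 1)/(0.38 − 1) = 0.66.

0.66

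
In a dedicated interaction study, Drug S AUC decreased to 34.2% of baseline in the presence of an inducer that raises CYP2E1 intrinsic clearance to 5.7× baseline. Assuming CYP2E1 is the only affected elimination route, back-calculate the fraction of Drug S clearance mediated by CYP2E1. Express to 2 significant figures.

0.41

CL'/CL = 1 / 0.342 = 2.924
5.7·fm + (1 − fm) = 2.924
fm = (2.924 − 1) / (5.7 − 1) = 0.41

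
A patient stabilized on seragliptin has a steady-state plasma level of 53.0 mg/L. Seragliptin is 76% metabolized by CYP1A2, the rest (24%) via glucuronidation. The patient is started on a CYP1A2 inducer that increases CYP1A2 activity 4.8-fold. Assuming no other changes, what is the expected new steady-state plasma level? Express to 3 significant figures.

13.6 mg/L

The CYP1A2 pathway (76% of clearance) is boosted to 4.8× activity: 0.76 × 4.8 = 3.648.
The remaining 24% of clearance is unaffected.
Relative clearance = 3.648 + 0.24 = 3.888.
Steady-state plasma level ∝ 1/CL, so new value = 53.0 / 3.888 = 13.6 mg/L.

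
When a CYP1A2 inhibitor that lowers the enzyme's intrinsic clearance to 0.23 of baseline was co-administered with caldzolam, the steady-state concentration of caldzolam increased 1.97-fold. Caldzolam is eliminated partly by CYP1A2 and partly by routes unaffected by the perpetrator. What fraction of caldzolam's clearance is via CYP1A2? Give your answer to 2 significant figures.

Call the CYP1A2 fraction fm. After the interaction, CL_new/CL_old = fm × 0.23 + (1 − fm).
Steady-state concentration ratio = 1 / (new CL fraction), so new CL fraction = 1 / 1.97 = 0.5076.
fm × 0.23 + 1 − fm = 0.5076  ⇒  fm × (0.23 − 1) = −0.4924  ⇒  fm = 0.64.

0.64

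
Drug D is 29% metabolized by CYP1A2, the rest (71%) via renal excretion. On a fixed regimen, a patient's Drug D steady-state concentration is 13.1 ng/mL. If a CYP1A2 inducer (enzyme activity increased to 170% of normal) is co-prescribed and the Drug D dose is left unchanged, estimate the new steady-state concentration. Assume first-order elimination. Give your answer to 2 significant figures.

11 ng/mL

The CYP1A2 pathway (29% of clearance) is boosted to 1.7× activity: 0.29 × 1.7 = 0.493.
Non-CYP routes (71%) are unchanged.
Relative clearance = 0.493 + 0.71 = 1.203.
With dosing unchanged, steady-state concentration scales as 1/CL: 13.1 / 1.203 = 11 ng/mL.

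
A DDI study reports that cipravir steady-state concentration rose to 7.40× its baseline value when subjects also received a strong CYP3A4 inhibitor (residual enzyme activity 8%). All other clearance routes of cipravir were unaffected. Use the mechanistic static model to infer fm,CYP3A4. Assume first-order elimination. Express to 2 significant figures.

Let fm be the CYP3A4 fraction. New clearance relative to baseline = fm × 0.08 + (1 − fm).
Steady-state concentration ratio = 1 / (new CL fraction), so new CL fraction = 1 / 7.40 = 0.1351.
fm × 0.08 + 1 − fm = 0.1351  ⇒  fm × (0.08 − 1) = −0.8649  ⇒  fm = 0.94.

0.94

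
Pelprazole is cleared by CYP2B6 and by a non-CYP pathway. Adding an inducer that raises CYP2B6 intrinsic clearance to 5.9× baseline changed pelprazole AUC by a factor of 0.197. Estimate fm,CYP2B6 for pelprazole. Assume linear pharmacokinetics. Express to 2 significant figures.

0.83

Let x = fm,CYP2B6. Because AUC ∝ 1/CL, relative clearance rose to 1/0.197 = 5.076.
Only the CYP2B6 route changed, so 5.076 = x·5.9 + (1 − x), giving x = 0.83.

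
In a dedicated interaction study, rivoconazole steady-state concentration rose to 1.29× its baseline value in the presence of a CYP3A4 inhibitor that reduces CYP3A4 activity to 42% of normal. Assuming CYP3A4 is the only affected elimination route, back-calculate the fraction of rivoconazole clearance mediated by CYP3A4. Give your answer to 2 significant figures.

Let fm be the CYP3A4 fraction. New clearance relative to baseline = fm × 0.42 + (1 − fm).
Steady-state concentration ratio = 1 / (new CL fraction), so new CL fraction = 1 / 1.29 = 0.7752.
fm × 0.42 + 1 − fm = 0.7752  ⇒  fm × (0.42 − 1) = −0.2248  ⇒  fm = 0.39.

0.39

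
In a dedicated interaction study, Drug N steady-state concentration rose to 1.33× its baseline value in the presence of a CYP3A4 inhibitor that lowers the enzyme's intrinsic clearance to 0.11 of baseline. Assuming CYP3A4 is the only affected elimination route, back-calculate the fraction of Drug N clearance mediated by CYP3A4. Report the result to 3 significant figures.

0.279

Let fm be the CYP3A4 fraction. New clearance relative to baseline = fm × 0.11 + (1 − fm).
Steady-state concentration ratio = 1 / (new CL fraction), so new CL fraction = 1 / 1.33 = 0.7519.
fm × 0.11 + 1 − fm = 0.7519  ⇒  fm × (0.11 − 1) = −0.2481  ⇒  fm = 0.279.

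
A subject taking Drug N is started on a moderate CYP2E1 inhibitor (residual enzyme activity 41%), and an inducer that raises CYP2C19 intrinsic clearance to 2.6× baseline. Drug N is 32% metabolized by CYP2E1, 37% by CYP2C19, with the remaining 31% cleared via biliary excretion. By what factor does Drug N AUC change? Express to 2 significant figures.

0.71

The CYP2E1 pathway (32% of clearance) falls to 0.41× activity: 0.32 × 0.41 = 0.1312.
The CYP2C19 pathway (37% of clearance) increases to 2.6× activity: 0.37 × 2.6 = 0.962.
The remaining 31% of clearance is unaffected.
New clearance relative to baseline: 0.1312 + 0.962 + 0.31 = 1.4032.
AUC ∝ 1/CL: fold-change = 1 / 1.4032 = 0.71.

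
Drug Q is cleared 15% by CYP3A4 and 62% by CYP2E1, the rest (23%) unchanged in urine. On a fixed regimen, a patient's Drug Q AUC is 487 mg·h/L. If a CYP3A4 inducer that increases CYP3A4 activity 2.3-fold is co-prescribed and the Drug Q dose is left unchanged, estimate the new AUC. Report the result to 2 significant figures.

The CYP3A4 pathway (15% of clearance) rises to 2.3× activity: 0.15 × 2.3 = 0.345.
CYP2E1 (62%) and the residual 23% are unaffected.
New clearance relative to baseline: 0.345 + 0.62 + 0.23 = 1.195.
AUC ∝ 1/CL, so new value = 487 / 1.195 = 4.1 × 10² mg·h/L.

4.1 × 10² mg·h/L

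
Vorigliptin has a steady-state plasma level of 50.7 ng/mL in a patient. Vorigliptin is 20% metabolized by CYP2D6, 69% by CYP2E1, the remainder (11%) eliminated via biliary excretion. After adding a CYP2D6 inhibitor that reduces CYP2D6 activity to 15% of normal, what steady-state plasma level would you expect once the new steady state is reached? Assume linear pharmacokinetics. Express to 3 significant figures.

61.1 ng/mL

The CYP2D6 pathway (20% of clearance) falls to 0.15× activity: 0.2 × 0.15 = 0.03.
CYP2E1 (69%) and the residual 11% are unaffected.
Relative clearance = 0.03 + 0.69 + 0.11 = 0.83.
New steady-state plasma level = baseline ÷ relative clearance = 50.7 / 0.83 = 61.1 ng/mL.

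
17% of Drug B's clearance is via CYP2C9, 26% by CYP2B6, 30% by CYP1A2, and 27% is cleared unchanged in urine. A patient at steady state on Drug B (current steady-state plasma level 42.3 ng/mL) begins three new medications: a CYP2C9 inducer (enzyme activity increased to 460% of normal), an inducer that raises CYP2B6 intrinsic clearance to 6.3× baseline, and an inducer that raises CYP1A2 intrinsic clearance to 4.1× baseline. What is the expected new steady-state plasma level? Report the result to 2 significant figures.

The CYP2C9 pathway (17% of clearance) rises to 4.6× activity: 0.17 × 4.6 = 0.782.
The CYP2B6 pathway (26% of clearance) rises to 6.3× activity: 0.26 × 6.3 = 1.638.
The CYP1A2 pathway (30% of clearance) is boosted to 4.1× activity: 0.3 × 4.1 = 1.23.
The remaining 27% of clearance is unaffected.
New clearance relative to baseline: 0.782 + 1.638 + 1.23 + 0.27 = 3.92.
Steady-state plasma level ∝ 1/CL: new value = 42.3 / 3.92 = 11 ng/mL.

11 ng/mL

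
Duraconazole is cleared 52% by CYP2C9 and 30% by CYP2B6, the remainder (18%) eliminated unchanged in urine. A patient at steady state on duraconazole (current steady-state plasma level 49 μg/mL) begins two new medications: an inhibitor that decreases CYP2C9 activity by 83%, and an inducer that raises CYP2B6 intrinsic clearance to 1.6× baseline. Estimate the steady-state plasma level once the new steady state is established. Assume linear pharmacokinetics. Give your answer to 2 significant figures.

65 μg/mL

The CYP2C9 pathway (52% of clearance) drops to 0.17× activity: 0.52 × 0.17 = 0.0884.
The CYP2B6 pathway (30% of clearance) rises to 1.6× activity: 0.3 × 1.6 = 0.48.
Non-CYP routes (18%) are unchanged.
New clearance relative to baseline: 0.0884 + 0.48 + 0.18 = 0.7484.
Dividing the baseline by the relative clearance: 49 / 0.7484 = 65 μg/mL.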